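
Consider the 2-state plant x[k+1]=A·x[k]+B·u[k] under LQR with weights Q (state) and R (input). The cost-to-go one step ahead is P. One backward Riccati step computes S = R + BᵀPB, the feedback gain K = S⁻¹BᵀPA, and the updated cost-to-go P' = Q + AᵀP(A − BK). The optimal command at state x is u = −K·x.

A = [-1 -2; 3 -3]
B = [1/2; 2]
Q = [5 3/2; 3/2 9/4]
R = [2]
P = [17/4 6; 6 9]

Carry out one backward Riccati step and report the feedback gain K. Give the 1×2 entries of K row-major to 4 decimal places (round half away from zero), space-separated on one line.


0.9572 -1.7870

BᵀP = [14.1250 21.0000]
S = R + BᵀPB = [2] + [49.0625] = [51.0625]
BᵀPA = [48.8750 -91.2500]
K = S⁻¹·BᵀPA = [0.9572 -1.7870]
A−BK = [-1.4786 -1.1065; 1.0857 0.5741]
AᵀP(A−BK) = [2.4688 -3.1591; -3.1591 6.9339]
P' = Q + AᵀP(A−BK) = [7.4688 -1.6591; -1.6591 9.1839]
tr(P') = 16.6527


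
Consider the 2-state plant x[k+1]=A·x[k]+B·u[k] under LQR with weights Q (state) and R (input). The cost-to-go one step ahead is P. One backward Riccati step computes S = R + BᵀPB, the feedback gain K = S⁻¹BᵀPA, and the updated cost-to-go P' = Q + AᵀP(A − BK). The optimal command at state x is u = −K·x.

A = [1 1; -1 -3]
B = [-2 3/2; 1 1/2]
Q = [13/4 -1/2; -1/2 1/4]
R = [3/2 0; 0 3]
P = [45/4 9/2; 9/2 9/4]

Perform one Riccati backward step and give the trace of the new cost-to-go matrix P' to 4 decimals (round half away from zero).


BᵀP = [-18.0000 -6.7500; 19.1250 7.8750]
S = R + BᵀPB = [3/2 0; 0 3] + [29.2500 -30.3750; -30.3750 32.6250] = [30.7500 -30.3750; -30.3750 35.6250]
BᵀPA = [-11.2500 2.2500; 11.2500 -4.5000]
K = S⁻¹·BᵀPA = [-0.3417 -0.3271; 0.0244 -0.4052]
A−BK = [0.2799 0.9536; -0.6705 -2.4703]
AᵀP(A−BK) = [0.3808 0.8788; 0.8788 3.4125]
P' = Q + AᵀP(A−BK) = [3.6308 0.3788; 0.3788 3.6625]
tr(P') = 7.2933

7.2933


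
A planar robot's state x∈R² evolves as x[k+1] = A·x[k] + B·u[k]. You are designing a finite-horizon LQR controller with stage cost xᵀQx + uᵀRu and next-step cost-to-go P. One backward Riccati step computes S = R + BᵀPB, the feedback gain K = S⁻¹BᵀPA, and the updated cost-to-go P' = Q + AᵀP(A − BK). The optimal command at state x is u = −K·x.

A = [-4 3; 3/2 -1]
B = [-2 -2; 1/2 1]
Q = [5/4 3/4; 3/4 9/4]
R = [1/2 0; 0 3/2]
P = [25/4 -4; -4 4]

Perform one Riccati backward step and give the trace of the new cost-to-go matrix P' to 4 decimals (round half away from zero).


BᵀP = [-14.5000 10.0000; -16.5000 12.0000]
S = R + BᵀPB = [1/2 0; 0 3/2] + [34.0000 39.0000; 39.0000 45.0000] = [34.5000 39.0000; 39.0000 46.5000]
BᵀPA = [73.0000 -53.5000; 84.0000 -61.5000]
K = S⁻¹·BᵀPA = [1.4234 -1.0721; 0.6126 -0.4234]
A−BK = [0.0721 0.0090; 0.1757 -0.0405]
AᵀP(A−BK) = [1.6306 -1.1712; -1.1712 0.8536]
P' = Q + AᵀP(A−BK) = [2.8806 -0.4212; -0.4212 3.1036]
tr(P') = 5.9842

5.9842


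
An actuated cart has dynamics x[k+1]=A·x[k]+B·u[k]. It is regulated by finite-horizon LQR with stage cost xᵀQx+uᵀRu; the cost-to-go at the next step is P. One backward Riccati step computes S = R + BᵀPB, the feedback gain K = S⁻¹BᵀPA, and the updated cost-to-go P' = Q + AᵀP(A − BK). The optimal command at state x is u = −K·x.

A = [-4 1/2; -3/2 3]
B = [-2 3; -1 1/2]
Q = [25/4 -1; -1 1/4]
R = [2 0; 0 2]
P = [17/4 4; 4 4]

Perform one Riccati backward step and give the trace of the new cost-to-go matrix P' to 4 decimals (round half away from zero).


11.5102

BᵀP = [-12.5000 -12.0000; 14.7500 14.0000]
S = R + BᵀPB = [2 0; 0 2] + [37.0000 -43.5000; -43.5000 51.2500] = [39.0000 -43.5000; -43.5000 53.2500]
BᵀPA = [68.0000 -42.2500; -80.0000 49.3750]
K = S⁻¹·BᵀPA = [0.7642 -0.5528; -0.8780 0.4756]
A−BK = [0.1626 -2.0325; -0.2967 2.2093]
AᵀP(A−BK) = [2.7886 -1.8577; -1.8577 2.2215]
P' = Q + AᵀP(A−BK) = [9.0386 -2.8577; -2.8577 2.4715]
tr(P') = 11.5102


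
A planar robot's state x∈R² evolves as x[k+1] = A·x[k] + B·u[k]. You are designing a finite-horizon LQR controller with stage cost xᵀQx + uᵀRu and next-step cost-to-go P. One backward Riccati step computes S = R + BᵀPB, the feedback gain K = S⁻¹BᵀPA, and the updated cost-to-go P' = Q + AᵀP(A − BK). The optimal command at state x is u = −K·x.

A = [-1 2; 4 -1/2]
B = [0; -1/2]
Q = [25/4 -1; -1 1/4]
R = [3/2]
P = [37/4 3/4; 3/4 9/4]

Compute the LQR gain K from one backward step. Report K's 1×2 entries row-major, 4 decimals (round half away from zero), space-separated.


-2.0000 -0.0909

BᵀP = [-0.3750 -1.1250]
S = R + BᵀPB = [3/2] + [0.5625] = [2.0625]
BᵀPA = [-4.1250 -0.1875]
K = S⁻¹·BᵀPA = [-2.0000 -0.0909]
A−BK = [-1.0000 2.0000; 3.0000 -0.5455]
AᵀP(A−BK) = [31.0000 -17.0000; -17.0000 36.0455]
P' = Q + AᵀP(A−BK) = [37.2500 -18.0000; -18.0000 36.2955]
tr(P') = 73.5455


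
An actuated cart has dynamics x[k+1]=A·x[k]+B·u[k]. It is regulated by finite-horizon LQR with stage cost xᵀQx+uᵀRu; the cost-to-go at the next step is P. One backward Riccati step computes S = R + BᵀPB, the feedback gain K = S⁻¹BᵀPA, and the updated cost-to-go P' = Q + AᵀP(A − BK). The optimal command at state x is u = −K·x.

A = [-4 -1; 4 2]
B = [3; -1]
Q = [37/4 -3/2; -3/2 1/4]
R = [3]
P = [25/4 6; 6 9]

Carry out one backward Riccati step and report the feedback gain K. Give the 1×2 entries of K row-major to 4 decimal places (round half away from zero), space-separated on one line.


-0.4651 0.1628

BᵀP = [12.7500 9.0000]
S = R + BᵀPB = [3] + [29.2500] = [32.2500]
BᵀPA = [-15.0000 5.2500]
K = S⁻¹·BᵀPA = [-0.4651 0.1628]
A−BK = [-2.6047 -1.4884; 3.5349 2.1628]
AᵀP(A−BK) = [45.0233 27.4419; 27.4419 17.3953]
P' = Q + AᵀP(A−BK) = [54.2733 25.9419; 25.9419 17.6453]
tr(P') = 71.9186


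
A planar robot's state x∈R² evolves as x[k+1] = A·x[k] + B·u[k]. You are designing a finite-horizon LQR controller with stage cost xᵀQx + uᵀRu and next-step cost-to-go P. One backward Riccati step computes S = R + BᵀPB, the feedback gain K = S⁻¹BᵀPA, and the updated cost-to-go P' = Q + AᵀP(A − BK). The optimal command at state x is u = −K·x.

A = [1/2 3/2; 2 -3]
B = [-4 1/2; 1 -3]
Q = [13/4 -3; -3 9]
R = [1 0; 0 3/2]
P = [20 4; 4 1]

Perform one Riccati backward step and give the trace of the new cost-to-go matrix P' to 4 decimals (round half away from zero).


BᵀP = [-76.0000 -15.0000; -2.0000 -1.0000]
S = R + BᵀPB = [1 0; 0 3/2] + [289.0000 7.0000; 7.0000 2.0000] = [290.0000 7.0000; 7.0000 3.5000]
BᵀPA = [-68.0000 -69.0000; -3.0000 0.0000]
K = S⁻¹·BᵀPA = [-0.2246 -0.2500; -0.4079 0.5000]
A−BK = [-0.1946 0.2500; 1.0010 -1.2500]
AᵀP(A−BK) = [0.5010 -0.5000; -0.5000 0.7500]
P' = Q + AᵀP(A−BK) = [3.7510 -3.5000; -3.5000 9.7500]
tr(P') = 13.5010

13.5010


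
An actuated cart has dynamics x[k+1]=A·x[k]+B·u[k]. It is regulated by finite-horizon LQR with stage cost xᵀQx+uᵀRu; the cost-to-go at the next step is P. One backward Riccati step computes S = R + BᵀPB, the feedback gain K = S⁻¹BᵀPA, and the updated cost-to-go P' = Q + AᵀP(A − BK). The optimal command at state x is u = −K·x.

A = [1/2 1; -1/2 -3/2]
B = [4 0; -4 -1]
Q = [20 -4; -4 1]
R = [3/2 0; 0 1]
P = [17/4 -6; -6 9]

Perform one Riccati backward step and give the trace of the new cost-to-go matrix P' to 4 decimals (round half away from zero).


21.1900

BᵀP = [41.0000 -60.0000; 6.0000 -9.0000]
S = R + BᵀPB = [3/2 0; 0 1] + [404.0000 60.0000; 60.0000 9.0000] = [405.5000 60.0000; 60.0000 10.0000]
BᵀPA = [50.5000 131.0000; 7.5000 19.5000]
K = S⁻¹·BᵀPA = [0.1209 0.3077; 0.0247 0.1038]
A−BK = [0.0165 -0.2308; 0.0082 -0.1654]
AᵀP(A−BK) = [0.0227 0.0577; 0.0577 0.1673]
P' = Q + AᵀP(A−BK) = [20.0227 -3.9423; -3.9423 1.1673]
tr(P') = 21.1900


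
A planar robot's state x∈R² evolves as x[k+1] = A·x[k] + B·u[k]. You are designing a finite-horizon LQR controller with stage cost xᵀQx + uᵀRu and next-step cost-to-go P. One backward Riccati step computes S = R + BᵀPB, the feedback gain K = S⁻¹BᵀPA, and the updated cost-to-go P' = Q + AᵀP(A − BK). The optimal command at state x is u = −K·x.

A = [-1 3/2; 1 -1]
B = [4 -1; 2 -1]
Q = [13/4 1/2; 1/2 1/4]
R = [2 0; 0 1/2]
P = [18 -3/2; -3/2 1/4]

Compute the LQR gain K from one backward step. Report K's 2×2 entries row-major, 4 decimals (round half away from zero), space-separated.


-0.2673 0.3801 0.0491 -0.1185

BᵀP = [69.0000 -5.5000; -16.5000 1.2500]
S = R + BᵀPB = [2 0; 0 1/2] + [265.0000 -63.5000; -63.5000 15.2500] = [267.0000 -63.5000; -63.5000 15.7500]
BᵀPA = [-74.5000 109.0000; 17.7500 -26.0000]
K = S⁻¹·BᵀPA = [-0.2673 0.3801; 0.0491 -0.1185]
A−BK = [0.1185 -0.1387; 1.5838 -1.8786]
AᵀP(A−BK) = [0.4610 -0.5824; -0.5824 0.7428]
P' = Q + AᵀP(A−BK) = [3.7110 -0.0824; -0.0824 0.9928]
tr(P') = 4.7038


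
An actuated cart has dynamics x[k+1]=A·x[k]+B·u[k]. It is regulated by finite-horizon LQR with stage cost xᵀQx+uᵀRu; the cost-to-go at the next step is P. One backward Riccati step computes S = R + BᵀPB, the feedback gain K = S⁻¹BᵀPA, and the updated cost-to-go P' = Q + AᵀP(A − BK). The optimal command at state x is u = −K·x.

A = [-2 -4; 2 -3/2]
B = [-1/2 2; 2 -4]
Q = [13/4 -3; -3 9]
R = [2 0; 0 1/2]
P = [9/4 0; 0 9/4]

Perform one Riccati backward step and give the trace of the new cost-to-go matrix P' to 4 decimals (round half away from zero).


47.5230

BᵀP = [-1.1250 4.5000; 4.5000 -9.0000]
S = R + BᵀPB = [2 0; 0 1/2] + [9.5625 -20.2500; -20.2500 45.0000] = [11.5625 -20.2500; -20.2500 45.5000]
BᵀPA = [11.2500 -2.2500; -27.0000 -4.5000]
K = S⁻¹·BᵀPA = [-0.3006 -1.6677; -0.7272 -0.8411]
A−BK = [-0.6959 -3.1516; -0.3076 -1.5291]
AᵀP(A−BK) = [1.7476 7.3014; 7.3014 33.5253]
P' = Q + AᵀP(A−BK) = [4.9976 4.3014; 4.3014 42.5253]
tr(P') = 47.5230


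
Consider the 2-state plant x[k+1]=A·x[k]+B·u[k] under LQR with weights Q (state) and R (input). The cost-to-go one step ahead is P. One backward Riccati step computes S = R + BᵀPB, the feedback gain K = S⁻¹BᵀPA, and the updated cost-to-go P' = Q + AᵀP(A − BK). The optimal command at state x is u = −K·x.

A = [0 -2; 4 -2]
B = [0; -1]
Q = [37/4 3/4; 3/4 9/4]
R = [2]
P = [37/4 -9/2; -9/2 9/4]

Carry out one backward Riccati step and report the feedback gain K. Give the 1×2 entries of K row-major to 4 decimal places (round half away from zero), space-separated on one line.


-2.1176 -1.0588

BᵀP = [4.5000 -2.2500]
S = R + BᵀPB = [2] + [2.2500] = [4.2500]
BᵀPA = [-9.0000 -4.5000]
K = S⁻¹·BᵀPA = [-2.1176 -1.0588]
A−BK = [0.0000 -2.0000; 1.8824 -3.0588]
AᵀP(A−BK) = [16.9412 8.4706; 8.4706 5.2353]
P' = Q + AᵀP(A−BK) = [26.1912 9.2206; 9.2206 7.4853]
tr(P') = 33.6765


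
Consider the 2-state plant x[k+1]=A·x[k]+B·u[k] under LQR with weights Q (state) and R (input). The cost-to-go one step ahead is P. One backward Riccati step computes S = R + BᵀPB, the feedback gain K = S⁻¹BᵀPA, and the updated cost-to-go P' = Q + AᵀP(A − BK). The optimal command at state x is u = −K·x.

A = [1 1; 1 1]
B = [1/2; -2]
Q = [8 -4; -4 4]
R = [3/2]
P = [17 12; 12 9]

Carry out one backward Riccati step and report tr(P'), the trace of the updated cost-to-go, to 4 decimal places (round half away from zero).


BᵀP = [-15.5000 -12.0000]
S = R + BᵀPB = [3/2] + [16.2500] = [17.7500]
BᵀPA = [-27.5000 -27.5000]
K = S⁻¹·BᵀPA = [-1.5493 -1.5493]
A−BK = [1.7746 1.7746; -2.0986 -2.0986]
AᵀP(A−BK) = [7.3944 7.3944; 7.3944 7.3944]
P' = Q + AᵀP(A−BK) = [15.3944 3.3944; 3.3944 11.3944]
tr(P') = 26.7887

26.7887


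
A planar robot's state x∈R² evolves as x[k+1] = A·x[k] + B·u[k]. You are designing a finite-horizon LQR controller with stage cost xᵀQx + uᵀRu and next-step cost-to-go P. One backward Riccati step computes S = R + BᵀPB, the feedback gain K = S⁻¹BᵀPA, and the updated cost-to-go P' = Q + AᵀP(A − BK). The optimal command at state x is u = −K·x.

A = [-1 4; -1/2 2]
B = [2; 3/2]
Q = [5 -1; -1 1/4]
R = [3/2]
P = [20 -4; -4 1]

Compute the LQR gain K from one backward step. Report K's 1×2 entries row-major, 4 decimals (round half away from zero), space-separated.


-0.5146 2.0586

BᵀP = [34.0000 -6.5000]
S = R + BᵀPB = [3/2] + [58.2500] = [59.7500]
BᵀPA = [-30.7500 123.0000]
K = S⁻¹·BᵀPA = [-0.5146 2.0586]
A−BK = [0.0293 -0.1172; 0.2720 -1.0879]
AᵀP(A−BK) = [0.4247 -1.6987; -1.6987 6.7950]
P' = Q + AᵀP(A−BK) = [5.4247 -2.6987; -2.6987 7.0450]
tr(P') = 12.4697


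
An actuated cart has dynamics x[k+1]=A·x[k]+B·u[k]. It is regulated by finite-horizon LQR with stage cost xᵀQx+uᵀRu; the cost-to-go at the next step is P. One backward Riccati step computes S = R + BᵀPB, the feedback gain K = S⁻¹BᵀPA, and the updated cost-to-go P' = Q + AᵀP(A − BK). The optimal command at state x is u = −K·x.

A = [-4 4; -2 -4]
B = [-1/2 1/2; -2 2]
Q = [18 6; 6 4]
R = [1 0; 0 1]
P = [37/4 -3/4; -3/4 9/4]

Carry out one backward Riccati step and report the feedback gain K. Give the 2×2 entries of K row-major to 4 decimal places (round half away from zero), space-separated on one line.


BᵀP = [-3.1250 -4.1250; 3.1250 4.1250]
S = R + BᵀPB = [1 0; 0 1] + [9.8125 -9.8125; -9.8125 9.8125] = [10.8125 -9.8125; -9.8125 10.8125]
BᵀPA = [20.7500 4.0000; -20.7500 -4.0000]
K = S⁻¹·BᵀPA = [1.0061 0.1939; -1.0061 -0.1939]
A−BK = [-2.9939 4.1939; 2.0242 -3.2242]
AᵀP(A−BK) = [103.2485 -144.0485; -144.0485 206.4485]
P' = Q + AᵀP(A−BK) = [121.2485 -138.0485; -138.0485 210.4485]
tr(P') = 331.6970

1.0061 0.1939 -1.0061 -0.1939


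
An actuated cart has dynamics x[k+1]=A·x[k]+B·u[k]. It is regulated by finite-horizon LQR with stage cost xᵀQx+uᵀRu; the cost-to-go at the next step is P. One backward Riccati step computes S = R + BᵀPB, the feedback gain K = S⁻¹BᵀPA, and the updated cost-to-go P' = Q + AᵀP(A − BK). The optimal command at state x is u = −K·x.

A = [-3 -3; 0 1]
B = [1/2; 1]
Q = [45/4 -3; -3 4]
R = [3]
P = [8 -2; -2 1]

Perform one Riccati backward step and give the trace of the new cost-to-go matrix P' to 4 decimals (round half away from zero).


BᵀP = [2.0000 0.0000]
S = R + BᵀPB = [3] + [1.0000] = [4.0000]
BᵀPA = [-6.0000 -6.0000]
K = S⁻¹·BᵀPA = [-1.5000 -1.5000]
A−BK = [-2.2500 -2.2500; 1.5000 2.5000]
AᵀP(A−BK) = [63.0000 69.0000; 69.0000 76.0000]
P' = Q + AᵀP(A−BK) = [74.2500 66.0000; 66.0000 80.0000]
tr(P') = 154.2500

154.2500


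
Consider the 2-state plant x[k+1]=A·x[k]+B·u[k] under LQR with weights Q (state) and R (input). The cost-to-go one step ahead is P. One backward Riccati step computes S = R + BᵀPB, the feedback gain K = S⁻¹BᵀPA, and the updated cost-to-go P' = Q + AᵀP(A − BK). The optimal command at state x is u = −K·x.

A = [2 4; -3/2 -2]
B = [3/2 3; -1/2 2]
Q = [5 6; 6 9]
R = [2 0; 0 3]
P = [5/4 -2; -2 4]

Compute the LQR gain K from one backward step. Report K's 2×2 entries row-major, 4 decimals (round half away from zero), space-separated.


BᵀP = [2.8750 -5.0000; -0.2500 2.0000]
S = R + BᵀPB = [2 0; 0 3] + [6.8125 -1.3750; -1.3750 3.2500] = [8.8125 -1.3750; -1.3750 6.2500]
BᵀPA = [13.2500 21.5000; -3.5000 -5.0000]
K = S⁻¹·BᵀPA = [1.4665 2.3972; -0.2374 -0.2726]
A−BK = [0.5123 1.2221; -0.2920 -0.2562]
AᵀP(A−BK) = [5.7380 9.2832; 9.2832 15.0975]
P' = Q + AᵀP(A−BK) = [10.7380 15.2832; 15.2832 24.0975]
tr(P') = 34.8355

1.4665 2.3972 -0.2374 -0.2726


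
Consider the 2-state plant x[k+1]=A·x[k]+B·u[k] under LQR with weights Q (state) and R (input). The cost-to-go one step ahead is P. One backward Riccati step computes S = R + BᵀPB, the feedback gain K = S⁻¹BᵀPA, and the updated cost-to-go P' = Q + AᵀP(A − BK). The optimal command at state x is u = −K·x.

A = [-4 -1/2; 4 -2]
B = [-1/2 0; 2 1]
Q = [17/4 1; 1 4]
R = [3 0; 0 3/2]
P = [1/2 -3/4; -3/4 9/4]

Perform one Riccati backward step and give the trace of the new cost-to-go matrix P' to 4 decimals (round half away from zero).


22.9413

BᵀP = [-1.7500 4.8750; -0.7500 2.2500]
S = R + BᵀPB = [3 0; 0 3/2] + [10.6250 4.8750; 4.8750 2.2500] = [13.6250 4.8750; 4.8750 3.7500]
BᵀPA = [26.5000 -8.8750; 12.0000 -4.1250]
K = S⁻¹·BᵀPA = [1.4957 -0.4820; 1.2556 -0.4734]
A−BK = [-3.2521 -0.7410; -0.2470 -0.5626]
AᵀP(A−BK) = [13.2967 -3.0463; -3.0463 1.3945]
P' = Q + AᵀP(A−BK) = [17.5467 -2.0463; -2.0463 5.3945]
tr(P') = 22.9413


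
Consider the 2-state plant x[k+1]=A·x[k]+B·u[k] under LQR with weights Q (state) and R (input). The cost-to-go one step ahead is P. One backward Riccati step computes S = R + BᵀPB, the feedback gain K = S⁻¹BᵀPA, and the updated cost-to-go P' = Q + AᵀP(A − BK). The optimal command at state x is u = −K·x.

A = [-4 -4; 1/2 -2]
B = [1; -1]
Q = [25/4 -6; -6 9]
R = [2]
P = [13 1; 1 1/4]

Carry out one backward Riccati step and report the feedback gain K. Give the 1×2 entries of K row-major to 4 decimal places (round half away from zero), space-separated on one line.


-3.5943 -3.7358

BᵀP = [12.0000 0.7500]
S = R + BᵀPB = [2] + [11.2500] = [13.2500]
BᵀPA = [-47.6250 -49.5000]
K = S⁻¹·BᵀPA = [-3.5943 -3.7358]
A−BK = [-0.4057 -0.2642; -3.0943 -5.7358]
AᵀP(A−BK) = [32.8821 35.8302; 35.8302 40.0755]
P' = Q + AᵀP(A−BK) = [39.1321 29.8302; 29.8302 49.0755]
tr(P') = 88.2075


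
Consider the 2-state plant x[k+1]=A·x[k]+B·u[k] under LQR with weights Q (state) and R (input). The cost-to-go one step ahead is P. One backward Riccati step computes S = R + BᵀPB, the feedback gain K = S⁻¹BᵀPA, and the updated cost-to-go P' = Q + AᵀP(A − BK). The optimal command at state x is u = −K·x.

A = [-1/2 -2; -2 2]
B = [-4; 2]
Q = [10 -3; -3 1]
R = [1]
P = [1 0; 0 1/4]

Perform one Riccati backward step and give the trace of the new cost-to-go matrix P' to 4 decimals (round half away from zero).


BᵀP = [-4.0000 0.5000]
S = R + BᵀPB = [1] + [17.0000] = [18.0000]
BᵀPA = [1.0000 9.0000]
K = S⁻¹·BᵀPA = [0.0556 0.5000]
A−BK = [-0.2778 0.0000; -2.1111 1.0000]
AᵀP(A−BK) = [1.1944 -0.5000; -0.5000 0.5000]
P' = Q + AᵀP(A−BK) = [11.1944 -3.5000; -3.5000 1.5000]
tr(P') = 12.6944

12.6944


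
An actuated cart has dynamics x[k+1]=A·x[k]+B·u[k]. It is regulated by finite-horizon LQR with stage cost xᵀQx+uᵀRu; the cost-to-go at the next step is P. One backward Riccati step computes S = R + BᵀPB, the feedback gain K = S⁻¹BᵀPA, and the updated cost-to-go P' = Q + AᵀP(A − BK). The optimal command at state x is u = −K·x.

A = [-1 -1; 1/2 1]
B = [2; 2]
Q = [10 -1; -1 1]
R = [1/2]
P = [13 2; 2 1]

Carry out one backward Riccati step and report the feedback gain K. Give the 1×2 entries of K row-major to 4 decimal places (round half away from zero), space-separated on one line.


BᵀP = [30.0000 6.0000]
S = R + BᵀPB = [1/2] + [72.0000] = [72.5000]
BᵀPA = [-27.0000 -24.0000]
K = S⁻¹·BᵀPA = [-0.3724 -0.3310]
A−BK = [-0.2552 -0.3379; 1.2448 1.6621]
AᵀP(A−BK) = [1.1948 1.5621; 1.5621 2.0552]
P' = Q + AᵀP(A−BK) = [11.1948 0.5621; 0.5621 3.0552]
tr(P') = 14.2500

-0.3724 -0.3310


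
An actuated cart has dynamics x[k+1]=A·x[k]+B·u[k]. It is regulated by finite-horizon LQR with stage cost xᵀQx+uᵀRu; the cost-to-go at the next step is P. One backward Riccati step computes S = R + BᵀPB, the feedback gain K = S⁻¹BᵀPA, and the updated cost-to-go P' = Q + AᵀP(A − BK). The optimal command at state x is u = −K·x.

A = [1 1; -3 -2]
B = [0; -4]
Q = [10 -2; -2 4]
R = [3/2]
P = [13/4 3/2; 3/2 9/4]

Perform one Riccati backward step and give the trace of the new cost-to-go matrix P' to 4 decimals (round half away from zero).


BᵀP = [-6.0000 -9.0000]
S = R + BᵀPB = [3/2] + [36.0000] = [37.5000]
BᵀPA = [21.0000 12.0000]
K = S⁻¹·BᵀPA = [0.5600 0.3200]
A−BK = [1.0000 1.0000; -0.7600 -0.7200]
AᵀP(A−BK) = [2.7400 2.5300; 2.5300 2.4100]
P' = Q + AᵀP(A−BK) = [12.7400 0.5300; 0.5300 6.4100]
tr(P') = 19.1500

19.1500


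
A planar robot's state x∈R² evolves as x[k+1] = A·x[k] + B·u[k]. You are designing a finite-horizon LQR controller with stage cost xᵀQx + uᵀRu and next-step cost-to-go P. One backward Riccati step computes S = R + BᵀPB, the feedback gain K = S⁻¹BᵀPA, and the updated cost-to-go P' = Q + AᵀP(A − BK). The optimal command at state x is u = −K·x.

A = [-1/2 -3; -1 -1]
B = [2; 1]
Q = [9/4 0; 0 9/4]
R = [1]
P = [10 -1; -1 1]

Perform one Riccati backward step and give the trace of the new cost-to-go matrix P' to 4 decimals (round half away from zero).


BᵀP = [19.0000 -1.0000]
S = R + BᵀPB = [1] + [37.0000] = [38.0000]
BᵀPA = [-8.5000 -56.0000]
K = S⁻¹·BᵀPA = [-0.2237 -1.4737]
A−BK = [-0.0526 -0.0526; -0.7763 0.4737]
AᵀP(A−BK) = [0.5987 -0.0263; -0.0263 2.4737]
P' = Q + AᵀP(A−BK) = [2.8487 -0.0263; -0.0263 4.7237]
tr(P') = 7.5724

7.5724


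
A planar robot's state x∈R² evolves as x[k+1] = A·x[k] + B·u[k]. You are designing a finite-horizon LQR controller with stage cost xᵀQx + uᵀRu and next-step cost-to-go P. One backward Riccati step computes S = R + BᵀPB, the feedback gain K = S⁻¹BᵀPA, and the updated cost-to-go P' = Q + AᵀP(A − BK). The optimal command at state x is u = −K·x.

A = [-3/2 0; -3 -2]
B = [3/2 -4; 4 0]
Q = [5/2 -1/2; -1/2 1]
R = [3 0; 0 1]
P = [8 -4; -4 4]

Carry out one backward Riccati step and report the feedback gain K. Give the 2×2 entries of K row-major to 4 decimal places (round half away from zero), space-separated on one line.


-0.6854 -0.4578 0.0850 -0.1913

BᵀP = [-4.0000 10.0000; -32.0000 16.0000]
S = R + BᵀPB = [3 0; 0 1] + [34.0000 16.0000; 16.0000 128.0000] = [37.0000 16.0000; 16.0000 129.0000]
BᵀPA = [-24.0000 -20.0000; 0.0000 -32.0000]
K = S⁻¹·BᵀPA = [-0.6854 -0.4578; 0.0850 -0.1913]
A−BK = [-0.1318 -0.0784; -0.2584 -0.1687]
AᵀP(A−BK) = [1.5501 1.0122; 1.0122 0.7226]
P' = Q + AᵀP(A−BK) = [4.0501 0.5122; 0.5122 1.7226]
tr(P') = 5.7727


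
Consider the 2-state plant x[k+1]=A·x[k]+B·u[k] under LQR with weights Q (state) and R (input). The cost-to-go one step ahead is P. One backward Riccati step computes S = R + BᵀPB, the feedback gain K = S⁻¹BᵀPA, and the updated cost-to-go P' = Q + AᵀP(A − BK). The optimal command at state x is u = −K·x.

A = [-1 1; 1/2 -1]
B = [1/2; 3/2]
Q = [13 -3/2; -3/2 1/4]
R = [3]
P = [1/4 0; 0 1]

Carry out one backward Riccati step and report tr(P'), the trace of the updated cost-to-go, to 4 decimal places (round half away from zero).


14.5706

BᵀP = [0.1250 1.5000]
S = R + BᵀPB = [3] + [2.3125] = [5.3125]
BᵀPA = [0.6250 -1.3750]
K = S⁻¹·BᵀPA = [0.1176 -0.2588]
A−BK = [-1.0588 1.1294; 0.3235 -0.6118]
AᵀP(A−BK) = [0.4265 -0.5882; -0.5882 0.8941]
P' = Q + AᵀP(A−BK) = [13.4265 -2.0882; -2.0882 1.1441]
tr(P') = 14.5706


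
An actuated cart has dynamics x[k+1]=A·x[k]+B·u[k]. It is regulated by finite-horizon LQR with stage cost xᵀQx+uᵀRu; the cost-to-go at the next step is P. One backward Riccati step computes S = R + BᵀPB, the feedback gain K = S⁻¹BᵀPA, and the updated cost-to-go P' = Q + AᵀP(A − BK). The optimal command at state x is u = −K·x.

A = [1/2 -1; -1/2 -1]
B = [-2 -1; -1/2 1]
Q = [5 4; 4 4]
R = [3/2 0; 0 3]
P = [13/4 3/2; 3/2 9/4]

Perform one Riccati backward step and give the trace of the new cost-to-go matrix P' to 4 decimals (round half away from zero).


BᵀP = [-7.2500 -4.1250; -1.7500 0.7500]
S = R + BᵀPB = [3/2 0; 0 3] + [16.5625 3.1250; 3.1250 2.5000] = [18.0625 3.1250; 3.1250 5.5000]
BᵀPA = [-1.5625 11.3750; -1.2500 1.0000]
K = S⁻¹·BᵀPA = [-0.0523 0.6635; -0.1975 -0.1952]
A−BK = [0.1978 0.1319; -0.3286 -0.4731]
AᵀP(A−BK) = [0.2963 0.2928; 0.2928 1.1476]
P' = Q + AᵀP(A−BK) = [5.2963 4.2928; 4.2928 5.1476]
tr(P') = 10.4439

10.4439


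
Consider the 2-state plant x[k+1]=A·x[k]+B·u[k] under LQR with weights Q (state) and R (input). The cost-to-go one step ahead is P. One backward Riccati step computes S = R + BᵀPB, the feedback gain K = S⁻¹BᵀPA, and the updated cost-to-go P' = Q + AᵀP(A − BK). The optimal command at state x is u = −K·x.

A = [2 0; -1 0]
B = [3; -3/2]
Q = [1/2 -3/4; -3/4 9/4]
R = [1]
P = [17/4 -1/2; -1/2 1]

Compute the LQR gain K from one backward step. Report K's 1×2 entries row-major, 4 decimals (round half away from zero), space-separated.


0.6522 0.0000

BᵀP = [13.5000 -3.0000]
S = R + BᵀPB = [1] + [45.0000] = [46.0000]
BᵀPA = [30.0000 0.0000]
K = S⁻¹·BᵀPA = [0.6522 0.0000]
A−BK = [0.0435 0.0000; -0.0217 0.0000]
AᵀP(A−BK) = [0.4348 0.0000; 0.0000 0.0000]
P' = Q + AᵀP(A−BK) = [0.9348 -0.7500; -0.7500 2.2500]
tr(P') = 3.1848


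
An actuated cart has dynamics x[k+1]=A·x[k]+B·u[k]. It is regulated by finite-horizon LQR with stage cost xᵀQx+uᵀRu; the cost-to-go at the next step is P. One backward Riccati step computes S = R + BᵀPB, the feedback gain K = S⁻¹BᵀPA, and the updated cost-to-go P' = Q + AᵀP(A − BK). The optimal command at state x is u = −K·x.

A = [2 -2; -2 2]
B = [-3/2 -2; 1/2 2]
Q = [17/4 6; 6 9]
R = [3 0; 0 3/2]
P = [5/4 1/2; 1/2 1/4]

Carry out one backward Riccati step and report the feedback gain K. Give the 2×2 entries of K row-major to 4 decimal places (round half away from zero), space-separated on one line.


-0.2152 0.2152 -0.4484 0.4484

BᵀP = [-1.6250 -0.6250; -1.5000 -0.5000]
S = R + BᵀPB = [3 0; 0 3/2] + [2.1250 2.0000; 2.0000 2.0000] = [5.1250 2.0000; 2.0000 3.5000]
BᵀPA = [-2.0000 2.0000; -2.0000 2.0000]
K = S⁻¹·BᵀPA = [-0.2152 0.2152; -0.4484 0.4484]
A−BK = [0.7803 -0.7803; -0.9955 0.9955]
AᵀP(A−BK) = [0.6726 -0.6726; -0.6726 0.6726]
P' = Q + AᵀP(A−BK) = [4.9226 5.3274; 5.3274 9.6726]
tr(P') = 14.5953


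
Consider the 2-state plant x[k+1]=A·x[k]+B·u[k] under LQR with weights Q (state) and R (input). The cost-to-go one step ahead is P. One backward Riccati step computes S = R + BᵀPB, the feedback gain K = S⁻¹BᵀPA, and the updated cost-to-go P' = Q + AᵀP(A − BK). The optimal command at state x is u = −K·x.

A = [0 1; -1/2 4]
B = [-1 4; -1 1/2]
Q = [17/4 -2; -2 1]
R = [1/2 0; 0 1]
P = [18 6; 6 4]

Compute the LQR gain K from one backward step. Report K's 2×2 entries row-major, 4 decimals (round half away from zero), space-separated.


BᵀP = [-24.0000 -10.0000; 75.0000 26.0000]
S = R + BᵀPB = [1/2 0; 0 1] + [34.0000 -101.0000; -101.0000 313.0000] = [34.5000 -101.0000; -101.0000 314.0000]
BᵀPA = [5.0000 -64.0000; -13.0000 179.0000]
K = S⁻¹·BᵀPA = [0.4066 -3.1915; 0.0894 -0.4565]
A−BK = [0.0491 -0.3655; -0.1381 1.0368]
AᵀP(A−BK) = [0.1290 -0.9771; -0.9771 7.4581]
P' = Q + AᵀP(A−BK) = [4.3790 -2.9771; -2.9771 8.4581]
tr(P') = 12.8370

0.4066 -3.1915 0.0894 -0.4565


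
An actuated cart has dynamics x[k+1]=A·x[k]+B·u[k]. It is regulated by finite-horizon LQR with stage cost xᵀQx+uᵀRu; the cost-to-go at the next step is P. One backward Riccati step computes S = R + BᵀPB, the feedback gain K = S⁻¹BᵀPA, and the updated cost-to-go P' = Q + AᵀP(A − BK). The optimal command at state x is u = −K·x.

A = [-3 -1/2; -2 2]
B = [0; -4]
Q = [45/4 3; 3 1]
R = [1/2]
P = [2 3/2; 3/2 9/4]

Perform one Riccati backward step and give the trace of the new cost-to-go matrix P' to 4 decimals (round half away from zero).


BᵀP = [-6.0000 -9.0000]
S = R + BᵀPB = [1/2] + [36.0000] = [36.5000]
BᵀPA = [36.0000 -15.0000]
K = S⁻¹·BᵀPA = [0.9863 -0.4110]
A−BK = [-3.0000 -0.5000; 1.9452 0.3562]
AᵀP(A−BK) = [9.4932 1.2945; 1.2945 0.3356]
P' = Q + AᵀP(A−BK) = [20.7432 4.2945; 4.2945 1.3356]
tr(P') = 22.0788

22.0788


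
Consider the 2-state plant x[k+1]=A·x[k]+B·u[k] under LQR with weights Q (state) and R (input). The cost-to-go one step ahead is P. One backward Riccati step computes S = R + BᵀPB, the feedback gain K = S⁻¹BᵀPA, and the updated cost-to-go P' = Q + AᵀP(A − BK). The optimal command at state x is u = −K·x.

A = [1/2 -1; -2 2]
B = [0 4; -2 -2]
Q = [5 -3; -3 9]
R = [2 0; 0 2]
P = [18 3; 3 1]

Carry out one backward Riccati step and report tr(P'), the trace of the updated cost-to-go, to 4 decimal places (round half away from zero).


15.5520

BᵀP = [-6.0000 -2.0000; 66.0000 10.0000]
S = R + BᵀPB = [2 0; 0 2] + [4.0000 -20.0000; -20.0000 244.0000] = [6.0000 -20.0000; -20.0000 246.0000]
BᵀPA = [1.0000 2.0000; 13.0000 -46.0000]
K = S⁻¹·BᵀPA = [0.4703 -0.3978; 0.0911 -0.2193]
A−BK = [0.1357 -0.1227; -0.8773 0.7658]
AᵀP(A−BK) = [0.8457 -0.7509; -0.7509 0.7063]
P' = Q + AᵀP(A−BK) = [5.8457 -3.7509; -3.7509 9.7063]
tr(P') = 15.5520


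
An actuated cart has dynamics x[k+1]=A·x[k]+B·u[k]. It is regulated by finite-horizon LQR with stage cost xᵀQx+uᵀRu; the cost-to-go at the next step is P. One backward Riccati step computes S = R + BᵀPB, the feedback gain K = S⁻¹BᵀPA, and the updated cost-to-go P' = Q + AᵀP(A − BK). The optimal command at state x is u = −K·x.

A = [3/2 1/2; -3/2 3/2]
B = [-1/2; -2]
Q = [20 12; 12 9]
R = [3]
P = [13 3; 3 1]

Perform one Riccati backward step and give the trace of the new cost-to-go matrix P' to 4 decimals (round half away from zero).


37.6462

BᵀP = [-12.5000 -3.5000]
S = R + BᵀPB = [3] + [13.2500] = [16.2500]
BᵀPA = [-13.5000 -11.5000]
K = S⁻¹·BᵀPA = [-0.8308 -0.7077]
A−BK = [1.0846 0.1462; -3.1615 0.0846]
AᵀP(A−BK) = [6.7846 2.4462; 2.4462 1.8615]
P' = Q + AᵀP(A−BK) = [26.7846 14.4462; 14.4462 10.8615]
tr(P') = 37.6462


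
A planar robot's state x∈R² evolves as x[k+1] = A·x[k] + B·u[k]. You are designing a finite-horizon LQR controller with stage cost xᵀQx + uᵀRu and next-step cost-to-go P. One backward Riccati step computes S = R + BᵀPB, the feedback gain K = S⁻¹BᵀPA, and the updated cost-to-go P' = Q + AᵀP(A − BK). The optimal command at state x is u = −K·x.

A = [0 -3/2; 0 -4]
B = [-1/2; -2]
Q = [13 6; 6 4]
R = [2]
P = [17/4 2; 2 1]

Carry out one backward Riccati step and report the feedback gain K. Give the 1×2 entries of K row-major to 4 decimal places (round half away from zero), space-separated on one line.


BᵀP = [-6.1250 -3.0000]
S = R + BᵀPB = [2] + [9.0625] = [11.0625]
BᵀPA = [0.0000 21.1875]
K = S⁻¹·BᵀPA = [0.0000 1.9153]
A−BK = [0.0000 -0.5424; 0.0000 -0.1695]
AᵀP(A−BK) = [0.0000 0.0000; 0.0000 8.9831]
P' = Q + AᵀP(A−BK) = [13.0000 6.0000; 6.0000 12.9831]
tr(P') = 25.9831

0.0000 1.9153


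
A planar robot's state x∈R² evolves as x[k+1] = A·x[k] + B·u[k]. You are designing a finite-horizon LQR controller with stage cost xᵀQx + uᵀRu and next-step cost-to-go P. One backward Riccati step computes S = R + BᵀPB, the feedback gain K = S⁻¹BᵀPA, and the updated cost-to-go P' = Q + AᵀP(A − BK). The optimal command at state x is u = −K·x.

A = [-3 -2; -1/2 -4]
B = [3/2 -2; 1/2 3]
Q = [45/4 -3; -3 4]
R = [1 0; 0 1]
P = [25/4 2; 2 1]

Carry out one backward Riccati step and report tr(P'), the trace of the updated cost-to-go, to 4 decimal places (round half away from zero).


24.1633

BᵀP = [10.3750 3.5000; -6.5000 -1.0000]
S = R + BᵀPB = [1 0; 0 1] + [17.3125 -10.2500; -10.2500 10.0000] = [18.3125 -10.2500; -10.2500 11.0000]
BᵀPA = [-32.8750 -34.7500; 20.0000 17.0000]
K = S⁻¹·BᵀPA = [-1.6252 -2.1582; 0.3038 -0.4656]
A−BK = [0.0454 0.3061; -0.5989 -1.5240]
AᵀP(A−BK) = [2.9963 3.8606; 3.8606 5.9170]
P' = Q + AᵀP(A−BK) = [14.2463 0.8606; 0.8606 9.9170]
tr(P') = 24.1633


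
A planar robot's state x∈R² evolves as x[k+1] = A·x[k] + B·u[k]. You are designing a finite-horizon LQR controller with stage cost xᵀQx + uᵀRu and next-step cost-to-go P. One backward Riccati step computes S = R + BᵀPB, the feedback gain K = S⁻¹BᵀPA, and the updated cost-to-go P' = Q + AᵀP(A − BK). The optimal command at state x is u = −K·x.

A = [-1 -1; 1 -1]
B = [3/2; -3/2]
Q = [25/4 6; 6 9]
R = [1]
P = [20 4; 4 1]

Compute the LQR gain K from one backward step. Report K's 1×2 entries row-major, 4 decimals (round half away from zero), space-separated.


-0.6446 -0.9421

BᵀP = [24.0000 4.5000]
S = R + BᵀPB = [1] + [29.2500] = [30.2500]
BᵀPA = [-19.5000 -28.5000]
K = S⁻¹·BᵀPA = [-0.6446 -0.9421]
A−BK = [-0.0331 0.4132; 0.0331 -2.4132]
AᵀP(A−BK) = [0.4298 0.6281; 0.6281 2.1488]
P' = Q + AᵀP(A−BK) = [6.6798 6.6281; 6.6281 11.1488]
tr(P') = 17.8285


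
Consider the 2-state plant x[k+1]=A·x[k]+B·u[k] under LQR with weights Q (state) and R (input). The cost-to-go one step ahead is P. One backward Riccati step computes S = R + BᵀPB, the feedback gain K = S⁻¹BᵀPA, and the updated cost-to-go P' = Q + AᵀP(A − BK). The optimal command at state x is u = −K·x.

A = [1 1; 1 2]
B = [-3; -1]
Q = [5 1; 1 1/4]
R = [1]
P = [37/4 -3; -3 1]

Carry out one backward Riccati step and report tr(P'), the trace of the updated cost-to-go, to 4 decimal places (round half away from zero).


BᵀP = [-24.7500 8.0000]
S = R + BᵀPB = [1] + [66.2500] = [67.2500]
BᵀPA = [-16.7500 -8.7500]
K = S⁻¹·BᵀPA = [-0.2491 -0.1301]
A−BK = [0.2528 0.6097; 0.7509 1.8699]
AᵀP(A−BK) = [0.0781 0.0706; 0.0706 0.1115]
P' = Q + AᵀP(A−BK) = [5.0781 1.0706; 1.0706 0.3615]
tr(P') = 5.4396

5.4396


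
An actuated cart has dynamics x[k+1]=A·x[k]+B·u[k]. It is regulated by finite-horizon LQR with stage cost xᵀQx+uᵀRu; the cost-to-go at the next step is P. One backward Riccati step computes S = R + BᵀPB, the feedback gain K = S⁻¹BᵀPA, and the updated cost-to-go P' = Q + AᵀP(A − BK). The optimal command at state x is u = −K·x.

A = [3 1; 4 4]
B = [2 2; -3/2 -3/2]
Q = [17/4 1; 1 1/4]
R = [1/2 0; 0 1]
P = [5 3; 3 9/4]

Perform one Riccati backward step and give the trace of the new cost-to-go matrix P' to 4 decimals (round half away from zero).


BᵀP = [5.5000 2.6250; 5.5000 2.6250]
S = R + BᵀPB = [1/2 0; 0 1] + [7.0625 7.0625; 7.0625 7.0625] = [7.5625 7.0625; 7.0625 8.0625]
BᵀPA = [27.0000 16.0000; 27.0000 16.0000]
K = S⁻¹·BᵀPA = [2.4338 1.4423; 1.2169 0.7211]
A−BK = [-4.3014 -3.3268; 9.4761 7.2451]
AᵀP(A−BK) = [54.4310 40.5887; 40.5887 30.3859]
P' = Q + AᵀP(A−BK) = [58.6810 41.5887; 41.5887 30.6359]
tr(P') = 89.3169

89.3169


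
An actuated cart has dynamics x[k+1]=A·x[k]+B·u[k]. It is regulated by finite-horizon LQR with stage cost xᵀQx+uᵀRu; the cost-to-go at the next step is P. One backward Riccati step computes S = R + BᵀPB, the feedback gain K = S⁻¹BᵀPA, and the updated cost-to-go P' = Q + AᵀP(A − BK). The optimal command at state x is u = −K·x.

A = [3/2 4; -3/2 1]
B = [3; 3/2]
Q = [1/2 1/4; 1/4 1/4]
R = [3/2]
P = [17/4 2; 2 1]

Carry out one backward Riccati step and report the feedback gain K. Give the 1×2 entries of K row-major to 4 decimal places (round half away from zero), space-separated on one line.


BᵀP = [15.7500 7.5000]
S = R + BᵀPB = [3/2] + [58.5000] = [60.0000]
BᵀPA = [12.3750 70.5000]
K = S⁻¹·BᵀPA = [0.2063 1.1750]
A−BK = [0.8813 0.4750; -1.8094 -0.7625]
AᵀP(A−BK) = [0.2602 0.4594; 0.4594 2.1625]
P' = Q + AᵀP(A−BK) = [0.7602 0.7094; 0.7094 2.4125]
tr(P') = 3.1727

0.2063 1.1750


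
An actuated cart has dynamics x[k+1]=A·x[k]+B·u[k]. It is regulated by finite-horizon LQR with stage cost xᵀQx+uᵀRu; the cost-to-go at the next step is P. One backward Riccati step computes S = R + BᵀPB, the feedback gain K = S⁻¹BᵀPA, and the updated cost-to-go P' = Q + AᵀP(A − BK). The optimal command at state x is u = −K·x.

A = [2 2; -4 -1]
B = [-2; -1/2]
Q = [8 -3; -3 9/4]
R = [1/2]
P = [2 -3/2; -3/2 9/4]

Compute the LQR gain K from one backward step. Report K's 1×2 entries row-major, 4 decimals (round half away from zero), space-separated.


-2.3093 -1.3814

BᵀP = [-3.2500 1.8750]
S = R + BᵀPB = [1/2] + [5.5625] = [6.0625]
BᵀPA = [-14.0000 -8.3750]
K = S⁻¹·BᵀPA = [-2.3093 -1.3814]
A−BK = [-2.6186 -0.7629; -5.1546 -1.6907]
AᵀP(A−BK) = [35.6701 12.6598; 12.6598 4.6804]
P' = Q + AᵀP(A−BK) = [43.6701 9.6598; 9.6598 6.9304]
tr(P') = 50.6005


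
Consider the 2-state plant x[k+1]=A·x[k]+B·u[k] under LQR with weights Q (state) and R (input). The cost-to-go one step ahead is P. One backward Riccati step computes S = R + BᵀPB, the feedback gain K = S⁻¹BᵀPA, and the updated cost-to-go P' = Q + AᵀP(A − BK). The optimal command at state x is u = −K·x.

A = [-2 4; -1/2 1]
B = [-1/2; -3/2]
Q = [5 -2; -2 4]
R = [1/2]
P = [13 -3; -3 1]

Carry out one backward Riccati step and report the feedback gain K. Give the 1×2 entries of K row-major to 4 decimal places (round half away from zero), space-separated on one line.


BᵀP = [-2.0000 0.0000]
S = R + BᵀPB = [1/2] + [1.0000] = [1.5000]
BᵀPA = [4.0000 -8.0000]
K = S⁻¹·BᵀPA = [2.6667 -5.3333]
A−BK = [-0.6667 1.3333; 3.5000 -7.0000]
AᵀP(A−BK) = [35.5833 -71.1667; -71.1667 142.3333]
P' = Q + AᵀP(A−BK) = [40.5833 -73.1667; -73.1667 146.3333]
tr(P') = 186.9167

2.6667 -5.3333


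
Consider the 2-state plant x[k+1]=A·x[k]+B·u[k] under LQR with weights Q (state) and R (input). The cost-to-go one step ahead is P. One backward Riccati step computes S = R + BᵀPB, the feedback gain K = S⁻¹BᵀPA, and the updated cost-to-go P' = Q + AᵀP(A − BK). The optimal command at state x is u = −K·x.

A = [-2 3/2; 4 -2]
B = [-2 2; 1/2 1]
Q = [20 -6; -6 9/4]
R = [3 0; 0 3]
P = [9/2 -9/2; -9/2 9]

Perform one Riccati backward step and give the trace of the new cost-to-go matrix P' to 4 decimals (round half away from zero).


68.9665

BᵀP = [-11.2500 13.5000; 4.5000 0.0000]
S = R + BᵀPB = [3 0; 0 3] + [29.2500 -9.0000; -9.0000 9.0000] = [32.2500 -9.0000; -9.0000 12.0000]
BᵀPA = [76.5000 -43.8750; -9.0000 6.7500]
K = S⁻¹·BᵀPA = [2.7353 -1.5221; 1.3015 -0.5790]
A−BK = [0.8676 -0.3860; 1.3309 -0.6599]
AᵀP(A−BK) = [36.4632 -19.2739; -19.2739 10.2532]
P' = Q + AᵀP(A−BK) = [56.4632 -25.2739; -25.2739 12.5032]
tr(P') = 68.9665


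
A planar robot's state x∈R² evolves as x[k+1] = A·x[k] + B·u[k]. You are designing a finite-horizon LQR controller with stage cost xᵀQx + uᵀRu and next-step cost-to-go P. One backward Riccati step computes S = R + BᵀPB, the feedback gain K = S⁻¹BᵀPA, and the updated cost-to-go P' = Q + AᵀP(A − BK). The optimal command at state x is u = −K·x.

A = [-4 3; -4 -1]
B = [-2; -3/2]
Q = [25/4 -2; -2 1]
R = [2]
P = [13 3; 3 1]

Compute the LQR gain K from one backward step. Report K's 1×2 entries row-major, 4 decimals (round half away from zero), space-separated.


2.0471 -1.1313

BᵀP = [-30.5000 -7.5000]
S = R + BᵀPB = [2] + [72.2500] = [74.2500]
BᵀPA = [152.0000 -84.0000]
K = S⁻¹·BᵀPA = [2.0471 -1.1313]
A−BK = [0.0943 0.7374; -0.9293 -2.6970]
AᵀP(A−BK) = [8.8350 -4.0404; -4.0404 4.9697]
P' = Q + AᵀP(A−BK) = [15.0850 -6.0404; -6.0404 5.9697]
tr(P') = 21.0547


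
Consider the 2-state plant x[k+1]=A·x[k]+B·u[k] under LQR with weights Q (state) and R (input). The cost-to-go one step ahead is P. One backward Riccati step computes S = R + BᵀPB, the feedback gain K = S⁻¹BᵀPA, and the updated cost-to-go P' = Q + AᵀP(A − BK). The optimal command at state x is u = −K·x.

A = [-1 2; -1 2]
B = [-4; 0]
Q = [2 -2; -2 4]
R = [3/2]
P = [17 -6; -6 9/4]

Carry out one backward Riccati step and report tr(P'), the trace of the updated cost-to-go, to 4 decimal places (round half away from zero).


BᵀP = [-68.0000 24.0000]
S = R + BᵀPB = [3/2] + [272.0000] = [273.5000]
BᵀPA = [44.0000 -88.0000]
K = S⁻¹·BᵀPA = [0.1609 -0.3218]
A−BK = [-0.3565 0.7130; -1.0000 2.0000]
AᵀP(A−BK) = [0.1714 -0.3428; -0.3428 0.6856]
P' = Q + AᵀP(A−BK) = [2.1714 -2.3428; -2.3428 4.6856]
tr(P') = 6.8569

6.8569


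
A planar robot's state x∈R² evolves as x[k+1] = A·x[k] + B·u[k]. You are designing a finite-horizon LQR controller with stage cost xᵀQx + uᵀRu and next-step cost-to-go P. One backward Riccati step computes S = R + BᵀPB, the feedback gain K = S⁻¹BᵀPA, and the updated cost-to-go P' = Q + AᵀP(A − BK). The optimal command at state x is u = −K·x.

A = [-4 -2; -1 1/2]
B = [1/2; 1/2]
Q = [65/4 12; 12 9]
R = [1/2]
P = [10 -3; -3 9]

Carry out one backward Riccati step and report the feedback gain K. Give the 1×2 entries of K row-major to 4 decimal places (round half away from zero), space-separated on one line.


-4.5333 -1.4667

BᵀP = [3.5000 3.0000]
S = R + BᵀPB = [1/2] + [3.2500] = [3.7500]
BᵀPA = [-17.0000 -5.5000]
K = S⁻¹·BᵀPA = [-4.5333 -1.4667]
A−BK = [-1.7333 -1.2667; 1.2667 1.2333]
AᵀP(A−BK) = [67.9333 50.5667; 50.5667 40.1833]
P' = Q + AᵀP(A−BK) = [84.1833 62.5667; 62.5667 49.1833]
tr(P') = 133.3667
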